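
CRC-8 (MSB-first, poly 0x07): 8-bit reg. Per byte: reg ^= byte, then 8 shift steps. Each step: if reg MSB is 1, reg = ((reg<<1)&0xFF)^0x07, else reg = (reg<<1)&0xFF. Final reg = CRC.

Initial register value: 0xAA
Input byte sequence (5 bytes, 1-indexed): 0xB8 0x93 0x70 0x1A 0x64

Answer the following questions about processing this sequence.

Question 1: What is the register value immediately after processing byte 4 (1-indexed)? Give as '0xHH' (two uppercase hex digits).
Answer: 0xBB

Derivation:
After byte 1 (0xB8): reg=0x7E
After byte 2 (0x93): reg=0x8D
After byte 3 (0x70): reg=0xFD
After byte 4 (0x1A): reg=0xBB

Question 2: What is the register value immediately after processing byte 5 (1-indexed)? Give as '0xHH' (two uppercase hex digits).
After byte 1 (0xB8): reg=0x7E
After byte 2 (0x93): reg=0x8D
After byte 3 (0x70): reg=0xFD
After byte 4 (0x1A): reg=0xBB
After byte 5 (0x64): reg=0x13

Answer: 0x13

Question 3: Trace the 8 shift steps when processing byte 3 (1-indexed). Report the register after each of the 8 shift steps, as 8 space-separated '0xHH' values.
After byte 1 (0xB8): reg=0x7E
After byte 2 (0x93): reg=0x8D
Register before byte 3: 0x8D
After XOR with byte 0x70: 0xFD

Answer: 0xFD 0xFD 0xFD 0xFD 0xFD 0xFD 0xFD 0xFD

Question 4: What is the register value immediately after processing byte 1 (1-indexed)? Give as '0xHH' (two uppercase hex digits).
Answer: 0x7E

Derivation:
After byte 1 (0xB8): reg=0x7E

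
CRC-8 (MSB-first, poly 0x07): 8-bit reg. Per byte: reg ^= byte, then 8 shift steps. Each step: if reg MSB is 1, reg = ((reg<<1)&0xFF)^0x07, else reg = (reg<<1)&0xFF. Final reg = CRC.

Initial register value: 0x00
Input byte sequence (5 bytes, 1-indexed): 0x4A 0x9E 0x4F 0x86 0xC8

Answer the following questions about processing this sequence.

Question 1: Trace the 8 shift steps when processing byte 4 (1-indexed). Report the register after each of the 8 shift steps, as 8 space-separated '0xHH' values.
Answer: 0xB4 0x6F 0xDE 0xBB 0x71 0xE2 0xC3 0x81

Derivation:
After byte 1 (0x4A): reg=0xF1
After byte 2 (0x9E): reg=0x0A
After byte 3 (0x4F): reg=0xDC
Register before byte 4: 0xDC
After XOR with byte 0x86: 0x5A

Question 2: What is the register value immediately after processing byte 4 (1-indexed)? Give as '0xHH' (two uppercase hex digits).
After byte 1 (0x4A): reg=0xF1
After byte 2 (0x9E): reg=0x0A
After byte 3 (0x4F): reg=0xDC
After byte 4 (0x86): reg=0x81

Answer: 0x81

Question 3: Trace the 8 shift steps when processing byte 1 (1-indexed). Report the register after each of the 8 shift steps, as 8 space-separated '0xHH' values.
Register before byte 1: 0x00
After XOR with byte 0x4A: 0x4A

Answer: 0x94 0x2F 0x5E 0xBC 0x7F 0xFE 0xFB 0xF1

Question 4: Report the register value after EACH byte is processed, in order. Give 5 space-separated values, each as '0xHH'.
0xF1 0x0A 0xDC 0x81 0xF8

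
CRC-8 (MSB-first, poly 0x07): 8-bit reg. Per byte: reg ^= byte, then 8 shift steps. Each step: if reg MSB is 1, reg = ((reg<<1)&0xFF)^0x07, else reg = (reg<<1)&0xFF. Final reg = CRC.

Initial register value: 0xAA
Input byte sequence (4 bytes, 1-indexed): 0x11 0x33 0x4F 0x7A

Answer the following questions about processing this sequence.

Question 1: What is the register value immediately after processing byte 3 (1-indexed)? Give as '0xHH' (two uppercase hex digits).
After byte 1 (0x11): reg=0x28
After byte 2 (0x33): reg=0x41
After byte 3 (0x4F): reg=0x2A

Answer: 0x2A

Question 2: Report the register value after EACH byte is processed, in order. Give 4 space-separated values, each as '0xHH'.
0x28 0x41 0x2A 0xB7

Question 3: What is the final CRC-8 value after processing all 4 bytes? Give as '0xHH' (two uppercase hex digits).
After byte 1 (0x11): reg=0x28
After byte 2 (0x33): reg=0x41
After byte 3 (0x4F): reg=0x2A
After byte 4 (0x7A): reg=0xB7

Answer: 0xB7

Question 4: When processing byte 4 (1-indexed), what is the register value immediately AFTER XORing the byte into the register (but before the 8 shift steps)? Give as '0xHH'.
Register before byte 4: 0x2A
Byte 4: 0x7A
0x2A XOR 0x7A = 0x50

Answer: 0x50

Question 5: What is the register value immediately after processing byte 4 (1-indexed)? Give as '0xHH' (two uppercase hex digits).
After byte 1 (0x11): reg=0x28
After byte 2 (0x33): reg=0x41
After byte 3 (0x4F): reg=0x2A
After byte 4 (0x7A): reg=0xB7

Answer: 0xB7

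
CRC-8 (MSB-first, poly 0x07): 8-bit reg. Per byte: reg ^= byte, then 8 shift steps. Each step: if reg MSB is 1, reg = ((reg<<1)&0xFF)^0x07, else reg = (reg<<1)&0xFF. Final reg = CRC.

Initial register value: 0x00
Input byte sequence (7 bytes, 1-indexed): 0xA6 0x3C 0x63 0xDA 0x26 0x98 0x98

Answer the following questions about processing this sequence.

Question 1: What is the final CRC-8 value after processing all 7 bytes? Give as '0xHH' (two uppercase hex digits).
Answer: 0x44

Derivation:
After byte 1 (0xA6): reg=0x7B
After byte 2 (0x3C): reg=0xD2
After byte 3 (0x63): reg=0x1E
After byte 4 (0xDA): reg=0x52
After byte 5 (0x26): reg=0x4B
After byte 6 (0x98): reg=0x37
After byte 7 (0x98): reg=0x44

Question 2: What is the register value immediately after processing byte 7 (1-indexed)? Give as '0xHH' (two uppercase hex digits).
After byte 1 (0xA6): reg=0x7B
After byte 2 (0x3C): reg=0xD2
After byte 3 (0x63): reg=0x1E
After byte 4 (0xDA): reg=0x52
After byte 5 (0x26): reg=0x4B
After byte 6 (0x98): reg=0x37
After byte 7 (0x98): reg=0x44

Answer: 0x44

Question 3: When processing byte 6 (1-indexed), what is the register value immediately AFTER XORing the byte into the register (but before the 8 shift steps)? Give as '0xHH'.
Register before byte 6: 0x4B
Byte 6: 0x98
0x4B XOR 0x98 = 0xD3

Answer: 0xD3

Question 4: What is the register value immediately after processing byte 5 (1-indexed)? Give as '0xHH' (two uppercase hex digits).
Answer: 0x4B

Derivation:
After byte 1 (0xA6): reg=0x7B
After byte 2 (0x3C): reg=0xD2
After byte 3 (0x63): reg=0x1E
After byte 4 (0xDA): reg=0x52
After byte 5 (0x26): reg=0x4B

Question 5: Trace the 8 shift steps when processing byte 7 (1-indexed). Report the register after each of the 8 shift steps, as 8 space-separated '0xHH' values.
After byte 1 (0xA6): reg=0x7B
After byte 2 (0x3C): reg=0xD2
After byte 3 (0x63): reg=0x1E
After byte 4 (0xDA): reg=0x52
After byte 5 (0x26): reg=0x4B
After byte 6 (0x98): reg=0x37
Register before byte 7: 0x37
After XOR with byte 0x98: 0xAF

Answer: 0x59 0xB2 0x63 0xC6 0x8B 0x11 0x22 0x44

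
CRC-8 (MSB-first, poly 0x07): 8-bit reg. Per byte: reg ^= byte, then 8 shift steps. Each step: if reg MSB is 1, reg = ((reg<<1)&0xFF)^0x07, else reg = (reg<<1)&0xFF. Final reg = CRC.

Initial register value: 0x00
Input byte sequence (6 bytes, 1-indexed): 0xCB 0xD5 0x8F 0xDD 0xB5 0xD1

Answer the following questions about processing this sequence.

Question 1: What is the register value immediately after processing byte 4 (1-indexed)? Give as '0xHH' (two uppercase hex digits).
Answer: 0xA7

Derivation:
After byte 1 (0xCB): reg=0x7F
After byte 2 (0xD5): reg=0x5F
After byte 3 (0x8F): reg=0x3E
After byte 4 (0xDD): reg=0xA7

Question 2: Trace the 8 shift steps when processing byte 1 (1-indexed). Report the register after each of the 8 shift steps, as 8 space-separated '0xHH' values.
Answer: 0x91 0x25 0x4A 0x94 0x2F 0x5E 0xBC 0x7F

Derivation:
Register before byte 1: 0x00
After XOR with byte 0xCB: 0xCB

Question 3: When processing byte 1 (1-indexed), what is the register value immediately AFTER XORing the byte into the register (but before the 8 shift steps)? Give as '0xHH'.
Register before byte 1: 0x00
Byte 1: 0xCB
0x00 XOR 0xCB = 0xCB

Answer: 0xCB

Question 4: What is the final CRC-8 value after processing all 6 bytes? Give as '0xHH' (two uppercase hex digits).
After byte 1 (0xCB): reg=0x7F
After byte 2 (0xD5): reg=0x5F
After byte 3 (0x8F): reg=0x3E
After byte 4 (0xDD): reg=0xA7
After byte 5 (0xB5): reg=0x7E
After byte 6 (0xD1): reg=0x44

Answer: 0x44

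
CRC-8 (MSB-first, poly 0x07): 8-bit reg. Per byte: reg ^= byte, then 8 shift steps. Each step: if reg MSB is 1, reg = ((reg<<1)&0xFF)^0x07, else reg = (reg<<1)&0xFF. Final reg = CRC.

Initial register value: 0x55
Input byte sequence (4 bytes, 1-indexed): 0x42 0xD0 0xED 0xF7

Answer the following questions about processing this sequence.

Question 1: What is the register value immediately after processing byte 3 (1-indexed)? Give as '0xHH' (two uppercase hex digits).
Answer: 0x83

Derivation:
After byte 1 (0x42): reg=0x65
After byte 2 (0xD0): reg=0x02
After byte 3 (0xED): reg=0x83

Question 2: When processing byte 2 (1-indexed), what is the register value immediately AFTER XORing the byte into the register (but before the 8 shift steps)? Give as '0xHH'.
Answer: 0xB5

Derivation:
Register before byte 2: 0x65
Byte 2: 0xD0
0x65 XOR 0xD0 = 0xB5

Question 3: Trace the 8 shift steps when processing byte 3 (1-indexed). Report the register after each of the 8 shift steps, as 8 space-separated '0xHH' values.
After byte 1 (0x42): reg=0x65
After byte 2 (0xD0): reg=0x02
Register before byte 3: 0x02
After XOR with byte 0xED: 0xEF

Answer: 0xD9 0xB5 0x6D 0xDA 0xB3 0x61 0xC2 0x83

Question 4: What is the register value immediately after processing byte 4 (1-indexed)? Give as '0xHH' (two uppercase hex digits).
After byte 1 (0x42): reg=0x65
After byte 2 (0xD0): reg=0x02
After byte 3 (0xED): reg=0x83
After byte 4 (0xF7): reg=0x4B

Answer: 0x4B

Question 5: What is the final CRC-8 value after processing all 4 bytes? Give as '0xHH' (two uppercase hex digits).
Answer: 0x4B

Derivation:
After byte 1 (0x42): reg=0x65
After byte 2 (0xD0): reg=0x02
After byte 3 (0xED): reg=0x83
After byte 4 (0xF7): reg=0x4B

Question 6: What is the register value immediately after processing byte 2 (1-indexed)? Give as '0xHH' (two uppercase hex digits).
After byte 1 (0x42): reg=0x65
After byte 2 (0xD0): reg=0x02

Answer: 0x02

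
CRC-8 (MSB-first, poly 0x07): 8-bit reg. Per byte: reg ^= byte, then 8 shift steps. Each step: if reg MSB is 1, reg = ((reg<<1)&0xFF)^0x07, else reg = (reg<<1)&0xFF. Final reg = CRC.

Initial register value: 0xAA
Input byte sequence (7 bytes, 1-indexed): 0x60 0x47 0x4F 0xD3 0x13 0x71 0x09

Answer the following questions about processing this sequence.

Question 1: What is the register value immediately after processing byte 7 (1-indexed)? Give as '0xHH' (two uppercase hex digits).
Answer: 0xAD

Derivation:
After byte 1 (0x60): reg=0x78
After byte 2 (0x47): reg=0xBD
After byte 3 (0x4F): reg=0xD0
After byte 4 (0xD3): reg=0x09
After byte 5 (0x13): reg=0x46
After byte 6 (0x71): reg=0x85
After byte 7 (0x09): reg=0xAD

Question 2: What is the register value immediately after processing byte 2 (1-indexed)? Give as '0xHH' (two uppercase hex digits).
Answer: 0xBD

Derivation:
After byte 1 (0x60): reg=0x78
After byte 2 (0x47): reg=0xBD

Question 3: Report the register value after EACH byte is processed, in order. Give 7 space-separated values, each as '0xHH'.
0x78 0xBD 0xD0 0x09 0x46 0x85 0xAD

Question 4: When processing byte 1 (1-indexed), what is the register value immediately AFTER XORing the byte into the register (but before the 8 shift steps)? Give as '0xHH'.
Answer: 0xCA

Derivation:
Register before byte 1: 0xAA
Byte 1: 0x60
0xAA XOR 0x60 = 0xCA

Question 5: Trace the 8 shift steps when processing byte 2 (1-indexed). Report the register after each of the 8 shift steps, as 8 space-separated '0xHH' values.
Answer: 0x7E 0xFC 0xFF 0xF9 0xF5 0xED 0xDD 0xBD

Derivation:
After byte 1 (0x60): reg=0x78
Register before byte 2: 0x78
After XOR with byte 0x47: 0x3F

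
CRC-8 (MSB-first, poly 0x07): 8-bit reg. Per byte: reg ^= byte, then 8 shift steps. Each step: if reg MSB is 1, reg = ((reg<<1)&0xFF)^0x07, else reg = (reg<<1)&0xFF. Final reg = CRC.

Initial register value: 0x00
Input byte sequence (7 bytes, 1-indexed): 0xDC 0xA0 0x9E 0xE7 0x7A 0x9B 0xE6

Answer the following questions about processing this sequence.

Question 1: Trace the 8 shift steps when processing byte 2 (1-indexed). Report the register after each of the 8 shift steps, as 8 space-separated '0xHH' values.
After byte 1 (0xDC): reg=0x1A
Register before byte 2: 0x1A
After XOR with byte 0xA0: 0xBA

Answer: 0x73 0xE6 0xCB 0x91 0x25 0x4A 0x94 0x2F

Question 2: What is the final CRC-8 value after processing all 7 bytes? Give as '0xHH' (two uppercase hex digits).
Answer: 0x8F

Derivation:
After byte 1 (0xDC): reg=0x1A
After byte 2 (0xA0): reg=0x2F
After byte 3 (0x9E): reg=0x1E
After byte 4 (0xE7): reg=0xE1
After byte 5 (0x7A): reg=0xC8
After byte 6 (0x9B): reg=0xBE
After byte 7 (0xE6): reg=0x8F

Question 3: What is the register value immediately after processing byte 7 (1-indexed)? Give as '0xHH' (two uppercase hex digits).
After byte 1 (0xDC): reg=0x1A
After byte 2 (0xA0): reg=0x2F
After byte 3 (0x9E): reg=0x1E
After byte 4 (0xE7): reg=0xE1
After byte 5 (0x7A): reg=0xC8
After byte 6 (0x9B): reg=0xBE
After byte 7 (0xE6): reg=0x8F

Answer: 0x8F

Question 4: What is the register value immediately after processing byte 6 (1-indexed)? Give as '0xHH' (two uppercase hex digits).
Answer: 0xBE

Derivation:
After byte 1 (0xDC): reg=0x1A
After byte 2 (0xA0): reg=0x2F
After byte 3 (0x9E): reg=0x1E
After byte 4 (0xE7): reg=0xE1
After byte 5 (0x7A): reg=0xC8
After byte 6 (0x9B): reg=0xBE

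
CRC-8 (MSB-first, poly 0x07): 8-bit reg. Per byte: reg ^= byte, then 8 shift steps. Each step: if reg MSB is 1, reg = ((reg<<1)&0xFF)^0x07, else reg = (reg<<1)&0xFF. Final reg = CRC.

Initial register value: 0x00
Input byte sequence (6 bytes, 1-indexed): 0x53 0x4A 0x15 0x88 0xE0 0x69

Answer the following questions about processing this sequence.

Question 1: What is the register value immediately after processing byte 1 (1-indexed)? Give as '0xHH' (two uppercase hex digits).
After byte 1 (0x53): reg=0xBE

Answer: 0xBE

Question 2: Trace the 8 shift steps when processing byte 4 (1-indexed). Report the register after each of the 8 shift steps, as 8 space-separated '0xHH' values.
Answer: 0x41 0x82 0x03 0x06 0x0C 0x18 0x30 0x60

Derivation:
After byte 1 (0x53): reg=0xBE
After byte 2 (0x4A): reg=0xC2
After byte 3 (0x15): reg=0x2B
Register before byte 4: 0x2B
After XOR with byte 0x88: 0xA3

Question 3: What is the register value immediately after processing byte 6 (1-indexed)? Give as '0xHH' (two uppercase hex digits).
Answer: 0xAE

Derivation:
After byte 1 (0x53): reg=0xBE
After byte 2 (0x4A): reg=0xC2
After byte 3 (0x15): reg=0x2B
After byte 4 (0x88): reg=0x60
After byte 5 (0xE0): reg=0x89
After byte 6 (0x69): reg=0xAE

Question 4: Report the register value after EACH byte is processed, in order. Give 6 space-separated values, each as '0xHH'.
0xBE 0xC2 0x2B 0x60 0x89 0xAE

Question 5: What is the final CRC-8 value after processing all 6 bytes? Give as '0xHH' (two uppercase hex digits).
After byte 1 (0x53): reg=0xBE
After byte 2 (0x4A): reg=0xC2
After byte 3 (0x15): reg=0x2B
After byte 4 (0x88): reg=0x60
After byte 5 (0xE0): reg=0x89
After byte 6 (0x69): reg=0xAE

Answer: 0xAE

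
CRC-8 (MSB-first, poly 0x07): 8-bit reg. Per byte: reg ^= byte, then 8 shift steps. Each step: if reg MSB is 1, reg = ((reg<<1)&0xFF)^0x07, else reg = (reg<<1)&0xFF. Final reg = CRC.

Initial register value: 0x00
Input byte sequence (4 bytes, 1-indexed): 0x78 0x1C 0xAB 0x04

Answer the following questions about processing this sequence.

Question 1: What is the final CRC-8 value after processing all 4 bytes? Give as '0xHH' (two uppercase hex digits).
After byte 1 (0x78): reg=0x6F
After byte 2 (0x1C): reg=0x5E
After byte 3 (0xAB): reg=0xC5
After byte 4 (0x04): reg=0x49

Answer: 0x49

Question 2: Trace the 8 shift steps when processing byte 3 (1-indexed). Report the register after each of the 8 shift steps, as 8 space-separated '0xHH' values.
After byte 1 (0x78): reg=0x6F
After byte 2 (0x1C): reg=0x5E
Register before byte 3: 0x5E
After XOR with byte 0xAB: 0xF5

Answer: 0xED 0xDD 0xBD 0x7D 0xFA 0xF3 0xE1 0xC5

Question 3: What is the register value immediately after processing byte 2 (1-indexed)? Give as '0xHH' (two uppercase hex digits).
After byte 1 (0x78): reg=0x6F
After byte 2 (0x1C): reg=0x5E

Answer: 0x5E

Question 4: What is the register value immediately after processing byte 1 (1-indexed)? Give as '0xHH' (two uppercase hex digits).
Answer: 0x6F

Derivation:
After byte 1 (0x78): reg=0x6F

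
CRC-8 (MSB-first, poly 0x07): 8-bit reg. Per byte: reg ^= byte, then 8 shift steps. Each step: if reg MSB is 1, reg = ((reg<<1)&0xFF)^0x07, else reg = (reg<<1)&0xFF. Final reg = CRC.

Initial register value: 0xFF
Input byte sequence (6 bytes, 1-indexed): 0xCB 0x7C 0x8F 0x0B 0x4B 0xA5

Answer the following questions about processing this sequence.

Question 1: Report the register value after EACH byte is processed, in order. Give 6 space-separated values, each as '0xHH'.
0x8C 0xDE 0xB0 0x28 0x2E 0xB8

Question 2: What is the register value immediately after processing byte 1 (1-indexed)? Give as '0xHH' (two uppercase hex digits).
After byte 1 (0xCB): reg=0x8C

Answer: 0x8C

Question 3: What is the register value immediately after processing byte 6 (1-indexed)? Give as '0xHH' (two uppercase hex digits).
After byte 1 (0xCB): reg=0x8C
After byte 2 (0x7C): reg=0xDE
After byte 3 (0x8F): reg=0xB0
After byte 4 (0x0B): reg=0x28
After byte 5 (0x4B): reg=0x2E
After byte 6 (0xA5): reg=0xB8

Answer: 0xB8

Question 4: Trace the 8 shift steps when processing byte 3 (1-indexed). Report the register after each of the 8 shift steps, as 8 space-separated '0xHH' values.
Answer: 0xA2 0x43 0x86 0x0B 0x16 0x2C 0x58 0xB0

Derivation:
After byte 1 (0xCB): reg=0x8C
After byte 2 (0x7C): reg=0xDE
Register before byte 3: 0xDE
After XOR with byte 0x8F: 0x51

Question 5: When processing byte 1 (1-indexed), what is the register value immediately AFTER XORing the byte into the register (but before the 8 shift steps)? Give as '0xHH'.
Register before byte 1: 0xFF
Byte 1: 0xCB
0xFF XOR 0xCB = 0x34

Answer: 0x34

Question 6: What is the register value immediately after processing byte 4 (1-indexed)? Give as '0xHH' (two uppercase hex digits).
After byte 1 (0xCB): reg=0x8C
After byte 2 (0x7C): reg=0xDE
After byte 3 (0x8F): reg=0xB0
After byte 4 (0x0B): reg=0x28

Answer: 0x28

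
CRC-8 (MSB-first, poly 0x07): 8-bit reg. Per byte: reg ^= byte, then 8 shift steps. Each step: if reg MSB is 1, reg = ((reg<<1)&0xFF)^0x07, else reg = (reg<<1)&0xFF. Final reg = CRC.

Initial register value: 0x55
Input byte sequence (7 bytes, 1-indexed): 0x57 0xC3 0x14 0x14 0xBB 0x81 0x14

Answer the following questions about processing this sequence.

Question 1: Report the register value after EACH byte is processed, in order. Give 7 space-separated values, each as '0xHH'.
0x0E 0x6D 0x68 0x73 0x76 0xCB 0x13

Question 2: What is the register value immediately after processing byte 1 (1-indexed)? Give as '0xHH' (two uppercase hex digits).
Answer: 0x0E

Derivation:
After byte 1 (0x57): reg=0x0E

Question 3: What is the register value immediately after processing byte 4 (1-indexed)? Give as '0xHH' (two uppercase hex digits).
Answer: 0x73

Derivation:
After byte 1 (0x57): reg=0x0E
After byte 2 (0xC3): reg=0x6D
After byte 3 (0x14): reg=0x68
After byte 4 (0x14): reg=0x73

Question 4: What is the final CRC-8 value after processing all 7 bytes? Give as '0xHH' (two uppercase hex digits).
After byte 1 (0x57): reg=0x0E
After byte 2 (0xC3): reg=0x6D
After byte 3 (0x14): reg=0x68
After byte 4 (0x14): reg=0x73
After byte 5 (0xBB): reg=0x76
After byte 6 (0x81): reg=0xCB
After byte 7 (0x14): reg=0x13

Answer: 0x13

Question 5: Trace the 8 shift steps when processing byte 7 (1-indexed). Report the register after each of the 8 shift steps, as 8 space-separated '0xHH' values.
After byte 1 (0x57): reg=0x0E
After byte 2 (0xC3): reg=0x6D
After byte 3 (0x14): reg=0x68
After byte 4 (0x14): reg=0x73
After byte 5 (0xBB): reg=0x76
After byte 6 (0x81): reg=0xCB
Register before byte 7: 0xCB
After XOR with byte 0x14: 0xDF

Answer: 0xB9 0x75 0xEA 0xD3 0xA1 0x45 0x8A 0x13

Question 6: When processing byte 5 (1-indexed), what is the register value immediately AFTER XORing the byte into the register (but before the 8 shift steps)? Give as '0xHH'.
Answer: 0xC8

Derivation:
Register before byte 5: 0x73
Byte 5: 0xBB
0x73 XOR 0xBB = 0xC8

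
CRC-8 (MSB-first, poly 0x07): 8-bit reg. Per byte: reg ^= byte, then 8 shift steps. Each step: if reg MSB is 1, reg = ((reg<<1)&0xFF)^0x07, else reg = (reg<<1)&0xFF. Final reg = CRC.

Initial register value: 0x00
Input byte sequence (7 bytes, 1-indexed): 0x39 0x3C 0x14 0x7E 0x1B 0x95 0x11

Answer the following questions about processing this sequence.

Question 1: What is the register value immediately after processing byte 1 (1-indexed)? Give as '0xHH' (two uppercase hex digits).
After byte 1 (0x39): reg=0xAF

Answer: 0xAF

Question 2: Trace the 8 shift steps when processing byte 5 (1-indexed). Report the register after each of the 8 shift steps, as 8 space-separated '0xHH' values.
Answer: 0xE2 0xC3 0x81 0x05 0x0A 0x14 0x28 0x50

Derivation:
After byte 1 (0x39): reg=0xAF
After byte 2 (0x3C): reg=0xF0
After byte 3 (0x14): reg=0xB2
After byte 4 (0x7E): reg=0x6A
Register before byte 5: 0x6A
After XOR with byte 0x1B: 0x71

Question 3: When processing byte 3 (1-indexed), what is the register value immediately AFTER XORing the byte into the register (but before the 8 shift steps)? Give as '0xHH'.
Answer: 0xE4

Derivation:
Register before byte 3: 0xF0
Byte 3: 0x14
0xF0 XOR 0x14 = 0xE4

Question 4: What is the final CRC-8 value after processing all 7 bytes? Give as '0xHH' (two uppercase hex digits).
Answer: 0xDB

Derivation:
After byte 1 (0x39): reg=0xAF
After byte 2 (0x3C): reg=0xF0
After byte 3 (0x14): reg=0xB2
After byte 4 (0x7E): reg=0x6A
After byte 5 (0x1B): reg=0x50
After byte 6 (0x95): reg=0x55
After byte 7 (0x11): reg=0xDB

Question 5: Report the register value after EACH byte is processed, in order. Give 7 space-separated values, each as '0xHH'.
0xAF 0xF0 0xB2 0x6A 0x50 0x55 0xDB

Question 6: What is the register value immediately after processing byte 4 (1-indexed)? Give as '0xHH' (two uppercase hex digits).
After byte 1 (0x39): reg=0xAF
After byte 2 (0x3C): reg=0xF0
After byte 3 (0x14): reg=0xB2
After byte 4 (0x7E): reg=0x6A

Answer: 0x6A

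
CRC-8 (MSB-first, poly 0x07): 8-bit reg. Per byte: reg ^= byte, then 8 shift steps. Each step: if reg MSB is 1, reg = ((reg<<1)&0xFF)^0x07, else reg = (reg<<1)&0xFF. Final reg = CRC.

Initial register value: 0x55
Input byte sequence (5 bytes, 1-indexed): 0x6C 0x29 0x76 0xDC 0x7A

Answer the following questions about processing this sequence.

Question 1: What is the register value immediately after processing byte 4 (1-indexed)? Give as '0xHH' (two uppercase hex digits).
Answer: 0xB0

Derivation:
After byte 1 (0x6C): reg=0xAF
After byte 2 (0x29): reg=0x9B
After byte 3 (0x76): reg=0x8D
After byte 4 (0xDC): reg=0xB0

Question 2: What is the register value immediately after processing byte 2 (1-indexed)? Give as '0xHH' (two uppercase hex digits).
After byte 1 (0x6C): reg=0xAF
After byte 2 (0x29): reg=0x9B

Answer: 0x9B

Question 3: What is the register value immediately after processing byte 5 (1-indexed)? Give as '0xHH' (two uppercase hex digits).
Answer: 0x78

Derivation:
After byte 1 (0x6C): reg=0xAF
After byte 2 (0x29): reg=0x9B
After byte 3 (0x76): reg=0x8D
After byte 4 (0xDC): reg=0xB0
After byte 5 (0x7A): reg=0x78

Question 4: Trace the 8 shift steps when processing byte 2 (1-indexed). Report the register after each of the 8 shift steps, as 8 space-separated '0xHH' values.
After byte 1 (0x6C): reg=0xAF
Register before byte 2: 0xAF
After XOR with byte 0x29: 0x86

Answer: 0x0B 0x16 0x2C 0x58 0xB0 0x67 0xCE 0x9B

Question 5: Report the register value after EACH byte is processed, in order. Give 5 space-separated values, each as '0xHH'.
0xAF 0x9B 0x8D 0xB0 0x78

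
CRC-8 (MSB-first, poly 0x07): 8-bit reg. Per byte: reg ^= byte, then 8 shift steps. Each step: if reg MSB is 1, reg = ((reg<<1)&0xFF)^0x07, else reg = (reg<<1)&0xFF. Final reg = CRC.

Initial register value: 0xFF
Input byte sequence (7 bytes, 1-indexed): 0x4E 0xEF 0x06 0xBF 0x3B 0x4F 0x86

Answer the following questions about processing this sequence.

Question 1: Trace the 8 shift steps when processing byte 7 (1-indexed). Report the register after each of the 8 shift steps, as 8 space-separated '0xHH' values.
After byte 1 (0x4E): reg=0x1E
After byte 2 (0xEF): reg=0xD9
After byte 3 (0x06): reg=0x13
After byte 4 (0xBF): reg=0x4D
After byte 5 (0x3B): reg=0x45
After byte 6 (0x4F): reg=0x36
Register before byte 7: 0x36
After XOR with byte 0x86: 0xB0

Answer: 0x67 0xCE 0x9B 0x31 0x62 0xC4 0x8F 0x19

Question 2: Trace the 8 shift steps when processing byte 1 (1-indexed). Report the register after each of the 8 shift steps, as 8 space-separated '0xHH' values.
Register before byte 1: 0xFF
After XOR with byte 0x4E: 0xB1

Answer: 0x65 0xCA 0x93 0x21 0x42 0x84 0x0F 0x1E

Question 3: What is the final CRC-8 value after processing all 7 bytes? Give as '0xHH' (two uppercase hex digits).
Answer: 0x19

Derivation:
After byte 1 (0x4E): reg=0x1E
After byte 2 (0xEF): reg=0xD9
After byte 3 (0x06): reg=0x13
After byte 4 (0xBF): reg=0x4D
After byte 5 (0x3B): reg=0x45
After byte 6 (0x4F): reg=0x36
After byte 7 (0x86): reg=0x19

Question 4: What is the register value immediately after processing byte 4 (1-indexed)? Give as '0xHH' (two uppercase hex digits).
After byte 1 (0x4E): reg=0x1E
After byte 2 (0xEF): reg=0xD9
After byte 3 (0x06): reg=0x13
After byte 4 (0xBF): reg=0x4D

Answer: 0x4D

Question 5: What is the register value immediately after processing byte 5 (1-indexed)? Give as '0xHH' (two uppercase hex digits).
Answer: 0x45

Derivation:
After byte 1 (0x4E): reg=0x1E
After byte 2 (0xEF): reg=0xD9
After byte 3 (0x06): reg=0x13
After byte 4 (0xBF): reg=0x4D
After byte 5 (0x3B): reg=0x45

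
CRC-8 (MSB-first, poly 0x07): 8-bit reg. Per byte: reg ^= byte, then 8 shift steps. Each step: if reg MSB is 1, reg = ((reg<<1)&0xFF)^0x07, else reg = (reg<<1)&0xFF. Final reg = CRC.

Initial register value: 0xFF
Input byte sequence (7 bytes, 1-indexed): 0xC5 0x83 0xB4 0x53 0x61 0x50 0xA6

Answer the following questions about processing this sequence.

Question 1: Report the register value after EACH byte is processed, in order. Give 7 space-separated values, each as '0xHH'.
0xA6 0xFB 0xEA 0x26 0xD2 0x87 0xE7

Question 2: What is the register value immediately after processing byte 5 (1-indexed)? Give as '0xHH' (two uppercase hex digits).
Answer: 0xD2

Derivation:
After byte 1 (0xC5): reg=0xA6
After byte 2 (0x83): reg=0xFB
After byte 3 (0xB4): reg=0xEA
After byte 4 (0x53): reg=0x26
After byte 5 (0x61): reg=0xD2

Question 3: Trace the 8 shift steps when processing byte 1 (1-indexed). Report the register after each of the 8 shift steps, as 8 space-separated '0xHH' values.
Answer: 0x74 0xE8 0xD7 0xA9 0x55 0xAA 0x53 0xA6

Derivation:
Register before byte 1: 0xFF
After XOR with byte 0xC5: 0x3A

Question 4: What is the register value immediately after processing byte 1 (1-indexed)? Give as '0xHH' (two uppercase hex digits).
Answer: 0xA6

Derivation:
After byte 1 (0xC5): reg=0xA6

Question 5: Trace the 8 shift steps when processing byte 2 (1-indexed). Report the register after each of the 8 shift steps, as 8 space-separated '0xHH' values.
After byte 1 (0xC5): reg=0xA6
Register before byte 2: 0xA6
After XOR with byte 0x83: 0x25

Answer: 0x4A 0x94 0x2F 0x5E 0xBC 0x7F 0xFE 0xFB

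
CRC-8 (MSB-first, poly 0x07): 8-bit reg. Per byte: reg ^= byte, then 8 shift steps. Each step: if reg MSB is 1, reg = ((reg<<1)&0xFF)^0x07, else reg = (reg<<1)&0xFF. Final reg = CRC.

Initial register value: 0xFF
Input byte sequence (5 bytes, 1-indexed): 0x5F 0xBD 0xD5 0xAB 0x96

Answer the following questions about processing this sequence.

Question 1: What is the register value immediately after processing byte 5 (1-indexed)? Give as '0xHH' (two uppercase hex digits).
After byte 1 (0x5F): reg=0x69
After byte 2 (0xBD): reg=0x22
After byte 3 (0xD5): reg=0xCB
After byte 4 (0xAB): reg=0x27
After byte 5 (0x96): reg=0x1E

Answer: 0x1E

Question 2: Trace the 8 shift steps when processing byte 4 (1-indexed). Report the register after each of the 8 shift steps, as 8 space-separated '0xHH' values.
Answer: 0xC0 0x87 0x09 0x12 0x24 0x48 0x90 0x27

Derivation:
After byte 1 (0x5F): reg=0x69
After byte 2 (0xBD): reg=0x22
After byte 3 (0xD5): reg=0xCB
Register before byte 4: 0xCB
After XOR with byte 0xAB: 0x60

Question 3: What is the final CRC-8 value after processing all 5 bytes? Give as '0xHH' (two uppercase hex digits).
Answer: 0x1E

Derivation:
After byte 1 (0x5F): reg=0x69
After byte 2 (0xBD): reg=0x22
After byte 3 (0xD5): reg=0xCB
After byte 4 (0xAB): reg=0x27
After byte 5 (0x96): reg=0x1E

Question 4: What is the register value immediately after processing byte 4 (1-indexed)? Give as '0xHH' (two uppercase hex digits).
Answer: 0x27

Derivation:
After byte 1 (0x5F): reg=0x69
After byte 2 (0xBD): reg=0x22
After byte 3 (0xD5): reg=0xCB
After byte 4 (0xAB): reg=0x27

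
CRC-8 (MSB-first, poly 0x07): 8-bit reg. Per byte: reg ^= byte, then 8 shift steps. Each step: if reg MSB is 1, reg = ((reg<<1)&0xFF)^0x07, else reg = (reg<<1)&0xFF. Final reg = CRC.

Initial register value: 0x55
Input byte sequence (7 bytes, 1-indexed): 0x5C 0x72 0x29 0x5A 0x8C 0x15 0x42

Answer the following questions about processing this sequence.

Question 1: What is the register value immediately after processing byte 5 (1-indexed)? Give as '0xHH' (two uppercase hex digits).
After byte 1 (0x5C): reg=0x3F
After byte 2 (0x72): reg=0xE4
After byte 3 (0x29): reg=0x6D
After byte 4 (0x5A): reg=0x85
After byte 5 (0x8C): reg=0x3F

Answer: 0x3F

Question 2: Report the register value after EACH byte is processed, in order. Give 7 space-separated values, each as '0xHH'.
0x3F 0xE4 0x6D 0x85 0x3F 0xD6 0xE5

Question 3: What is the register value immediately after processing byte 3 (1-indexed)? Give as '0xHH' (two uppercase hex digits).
Answer: 0x6D

Derivation:
After byte 1 (0x5C): reg=0x3F
After byte 2 (0x72): reg=0xE4
After byte 3 (0x29): reg=0x6D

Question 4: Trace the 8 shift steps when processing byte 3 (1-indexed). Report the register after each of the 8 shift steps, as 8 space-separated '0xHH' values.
After byte 1 (0x5C): reg=0x3F
After byte 2 (0x72): reg=0xE4
Register before byte 3: 0xE4
After XOR with byte 0x29: 0xCD

Answer: 0x9D 0x3D 0x7A 0xF4 0xEF 0xD9 0xB5 0x6D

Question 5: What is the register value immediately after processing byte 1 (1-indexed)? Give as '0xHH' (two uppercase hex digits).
Answer: 0x3F

Derivation:
After byte 1 (0x5C): reg=0x3F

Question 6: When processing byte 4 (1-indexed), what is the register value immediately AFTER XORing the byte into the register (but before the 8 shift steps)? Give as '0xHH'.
Answer: 0x37

Derivation:
Register before byte 4: 0x6D
Byte 4: 0x5A
0x6D XOR 0x5A = 0x37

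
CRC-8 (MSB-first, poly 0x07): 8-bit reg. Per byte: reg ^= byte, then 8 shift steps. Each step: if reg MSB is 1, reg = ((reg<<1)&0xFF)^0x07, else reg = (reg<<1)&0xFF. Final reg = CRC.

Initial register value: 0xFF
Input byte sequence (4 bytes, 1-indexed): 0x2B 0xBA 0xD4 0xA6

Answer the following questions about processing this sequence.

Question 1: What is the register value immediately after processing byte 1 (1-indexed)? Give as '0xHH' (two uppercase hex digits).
After byte 1 (0x2B): reg=0x22

Answer: 0x22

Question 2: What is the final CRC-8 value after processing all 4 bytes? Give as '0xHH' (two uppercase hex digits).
Answer: 0x6D

Derivation:
After byte 1 (0x2B): reg=0x22
After byte 2 (0xBA): reg=0xC1
After byte 3 (0xD4): reg=0x6B
After byte 4 (0xA6): reg=0x6D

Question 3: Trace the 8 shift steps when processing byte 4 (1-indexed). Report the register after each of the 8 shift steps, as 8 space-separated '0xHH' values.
After byte 1 (0x2B): reg=0x22
After byte 2 (0xBA): reg=0xC1
After byte 3 (0xD4): reg=0x6B
Register before byte 4: 0x6B
After XOR with byte 0xA6: 0xCD

Answer: 0x9D 0x3D 0x7A 0xF4 0xEF 0xD9 0xB5 0x6D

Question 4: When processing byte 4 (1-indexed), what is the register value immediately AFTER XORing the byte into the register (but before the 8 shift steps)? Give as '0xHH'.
Register before byte 4: 0x6B
Byte 4: 0xA6
0x6B XOR 0xA6 = 0xCD

Answer: 0xCD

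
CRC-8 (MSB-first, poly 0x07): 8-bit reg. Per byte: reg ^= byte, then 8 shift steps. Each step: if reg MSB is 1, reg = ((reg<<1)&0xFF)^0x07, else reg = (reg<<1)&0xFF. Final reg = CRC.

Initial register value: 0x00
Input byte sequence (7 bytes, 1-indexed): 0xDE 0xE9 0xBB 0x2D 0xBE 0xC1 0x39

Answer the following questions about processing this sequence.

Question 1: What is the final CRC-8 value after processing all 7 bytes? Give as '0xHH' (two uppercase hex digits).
Answer: 0x22

Derivation:
After byte 1 (0xDE): reg=0x14
After byte 2 (0xE9): reg=0xFD
After byte 3 (0xBB): reg=0xD5
After byte 4 (0x2D): reg=0xE6
After byte 5 (0xBE): reg=0x8F
After byte 6 (0xC1): reg=0xED
After byte 7 (0x39): reg=0x22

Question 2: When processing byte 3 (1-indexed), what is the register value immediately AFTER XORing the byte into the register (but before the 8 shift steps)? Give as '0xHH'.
Answer: 0x46

Derivation:
Register before byte 3: 0xFD
Byte 3: 0xBB
0xFD XOR 0xBB = 0x46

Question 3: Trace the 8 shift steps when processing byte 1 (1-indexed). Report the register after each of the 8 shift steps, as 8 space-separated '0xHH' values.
Answer: 0xBB 0x71 0xE2 0xC3 0x81 0x05 0x0A 0x14

Derivation:
Register before byte 1: 0x00
After XOR with byte 0xDE: 0xDE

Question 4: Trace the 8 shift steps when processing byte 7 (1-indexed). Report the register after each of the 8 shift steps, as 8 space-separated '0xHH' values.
Answer: 0xAF 0x59 0xB2 0x63 0xC6 0x8B 0x11 0x22

Derivation:
After byte 1 (0xDE): reg=0x14
After byte 2 (0xE9): reg=0xFD
After byte 3 (0xBB): reg=0xD5
After byte 4 (0x2D): reg=0xE6
After byte 5 (0xBE): reg=0x8F
After byte 6 (0xC1): reg=0xED
Register before byte 7: 0xED
After XOR with byte 0x39: 0xD4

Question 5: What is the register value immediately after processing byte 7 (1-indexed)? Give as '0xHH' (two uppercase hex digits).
Answer: 0x22

Derivation:
After byte 1 (0xDE): reg=0x14
After byte 2 (0xE9): reg=0xFD
After byte 3 (0xBB): reg=0xD5
After byte 4 (0x2D): reg=0xE6
After byte 5 (0xBE): reg=0x8F
After byte 6 (0xC1): reg=0xED
After byte 7 (0x39): reg=0x22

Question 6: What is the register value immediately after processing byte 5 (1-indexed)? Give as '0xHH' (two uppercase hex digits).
Answer: 0x8F

Derivation:
After byte 1 (0xDE): reg=0x14
After byte 2 (0xE9): reg=0xFD
After byte 3 (0xBB): reg=0xD5
After byte 4 (0x2D): reg=0xE6
After byte 5 (0xBE): reg=0x8F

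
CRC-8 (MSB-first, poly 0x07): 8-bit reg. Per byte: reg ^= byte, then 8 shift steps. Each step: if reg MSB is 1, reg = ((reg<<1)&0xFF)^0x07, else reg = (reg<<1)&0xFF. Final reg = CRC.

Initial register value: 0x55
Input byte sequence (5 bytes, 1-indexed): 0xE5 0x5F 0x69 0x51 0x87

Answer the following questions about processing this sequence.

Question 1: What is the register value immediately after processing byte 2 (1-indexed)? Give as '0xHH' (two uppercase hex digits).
Answer: 0xD5

Derivation:
After byte 1 (0xE5): reg=0x19
After byte 2 (0x5F): reg=0xD5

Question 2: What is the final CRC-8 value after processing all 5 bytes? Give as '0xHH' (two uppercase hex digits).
After byte 1 (0xE5): reg=0x19
After byte 2 (0x5F): reg=0xD5
After byte 3 (0x69): reg=0x3D
After byte 4 (0x51): reg=0x03
After byte 5 (0x87): reg=0x95

Answer: 0x95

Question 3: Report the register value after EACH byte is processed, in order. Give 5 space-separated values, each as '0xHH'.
0x19 0xD5 0x3D 0x03 0x95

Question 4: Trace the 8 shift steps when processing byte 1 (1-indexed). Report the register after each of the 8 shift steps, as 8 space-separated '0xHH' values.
Answer: 0x67 0xCE 0x9B 0x31 0x62 0xC4 0x8F 0x19

Derivation:
Register before byte 1: 0x55
After XOR with byte 0xE5: 0xB0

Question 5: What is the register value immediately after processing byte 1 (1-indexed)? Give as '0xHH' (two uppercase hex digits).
Answer: 0x19

Derivation:
After byte 1 (0xE5): reg=0x19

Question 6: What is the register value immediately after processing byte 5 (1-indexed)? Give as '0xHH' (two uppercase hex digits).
After byte 1 (0xE5): reg=0x19
After byte 2 (0x5F): reg=0xD5
After byte 3 (0x69): reg=0x3D
After byte 4 (0x51): reg=0x03
After byte 5 (0x87): reg=0x95

Answer: 0x95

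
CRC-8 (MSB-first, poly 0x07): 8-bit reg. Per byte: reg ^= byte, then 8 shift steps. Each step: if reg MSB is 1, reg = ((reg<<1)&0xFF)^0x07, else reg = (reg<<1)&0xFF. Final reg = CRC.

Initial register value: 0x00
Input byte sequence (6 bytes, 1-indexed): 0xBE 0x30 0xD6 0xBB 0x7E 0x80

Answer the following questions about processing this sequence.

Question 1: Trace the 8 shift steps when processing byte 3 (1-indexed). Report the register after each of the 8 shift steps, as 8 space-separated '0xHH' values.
Answer: 0xB9 0x75 0xEA 0xD3 0xA1 0x45 0x8A 0x13

Derivation:
After byte 1 (0xBE): reg=0x33
After byte 2 (0x30): reg=0x09
Register before byte 3: 0x09
After XOR with byte 0xD6: 0xDF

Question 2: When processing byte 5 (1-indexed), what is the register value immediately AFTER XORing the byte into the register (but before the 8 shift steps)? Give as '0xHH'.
Register before byte 5: 0x51
Byte 5: 0x7E
0x51 XOR 0x7E = 0x2F

Answer: 0x2F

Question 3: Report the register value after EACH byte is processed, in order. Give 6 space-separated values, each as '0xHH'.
0x33 0x09 0x13 0x51 0xCD 0xE4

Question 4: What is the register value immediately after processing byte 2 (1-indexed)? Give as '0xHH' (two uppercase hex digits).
Answer: 0x09

Derivation:
After byte 1 (0xBE): reg=0x33
After byte 2 (0x30): reg=0x09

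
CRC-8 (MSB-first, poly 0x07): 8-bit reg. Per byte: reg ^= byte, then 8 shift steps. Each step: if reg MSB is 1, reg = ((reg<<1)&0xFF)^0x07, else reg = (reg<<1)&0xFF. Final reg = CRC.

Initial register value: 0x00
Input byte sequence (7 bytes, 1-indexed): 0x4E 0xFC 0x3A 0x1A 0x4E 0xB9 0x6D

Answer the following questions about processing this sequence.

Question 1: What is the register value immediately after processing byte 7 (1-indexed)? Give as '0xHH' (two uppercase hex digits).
Answer: 0x9B

Derivation:
After byte 1 (0x4E): reg=0xED
After byte 2 (0xFC): reg=0x77
After byte 3 (0x3A): reg=0xE4
After byte 4 (0x1A): reg=0xF4
After byte 5 (0x4E): reg=0x2F
After byte 6 (0xB9): reg=0xEB
After byte 7 (0x6D): reg=0x9B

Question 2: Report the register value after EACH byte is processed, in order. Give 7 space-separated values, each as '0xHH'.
0xED 0x77 0xE4 0xF4 0x2F 0xEB 0x9B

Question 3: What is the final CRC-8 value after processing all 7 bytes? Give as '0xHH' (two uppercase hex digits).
After byte 1 (0x4E): reg=0xED
After byte 2 (0xFC): reg=0x77
After byte 3 (0x3A): reg=0xE4
After byte 4 (0x1A): reg=0xF4
After byte 5 (0x4E): reg=0x2F
After byte 6 (0xB9): reg=0xEB
After byte 7 (0x6D): reg=0x9B

Answer: 0x9B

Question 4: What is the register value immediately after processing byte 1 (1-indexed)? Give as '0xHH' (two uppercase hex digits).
After byte 1 (0x4E): reg=0xED

Answer: 0xED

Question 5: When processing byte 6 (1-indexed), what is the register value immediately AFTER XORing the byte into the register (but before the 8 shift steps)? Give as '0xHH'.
Answer: 0x96

Derivation:
Register before byte 6: 0x2F
Byte 6: 0xB9
0x2F XOR 0xB9 = 0x96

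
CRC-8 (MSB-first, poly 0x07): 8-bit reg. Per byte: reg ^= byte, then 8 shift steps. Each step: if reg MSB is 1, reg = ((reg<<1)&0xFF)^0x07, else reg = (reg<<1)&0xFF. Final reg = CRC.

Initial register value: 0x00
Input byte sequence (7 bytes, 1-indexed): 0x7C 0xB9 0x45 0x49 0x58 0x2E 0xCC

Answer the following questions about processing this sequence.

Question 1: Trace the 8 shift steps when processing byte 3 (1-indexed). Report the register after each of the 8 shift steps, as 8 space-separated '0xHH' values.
Answer: 0x7A 0xF4 0xEF 0xD9 0xB5 0x6D 0xDA 0xB3

Derivation:
After byte 1 (0x7C): reg=0x73
After byte 2 (0xB9): reg=0x78
Register before byte 3: 0x78
After XOR with byte 0x45: 0x3D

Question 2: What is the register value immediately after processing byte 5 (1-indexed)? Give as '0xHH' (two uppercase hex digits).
After byte 1 (0x7C): reg=0x73
After byte 2 (0xB9): reg=0x78
After byte 3 (0x45): reg=0xB3
After byte 4 (0x49): reg=0xE8
After byte 5 (0x58): reg=0x19

Answer: 0x19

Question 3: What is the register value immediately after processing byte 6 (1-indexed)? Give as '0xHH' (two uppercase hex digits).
Answer: 0x85

Derivation:
After byte 1 (0x7C): reg=0x73
After byte 2 (0xB9): reg=0x78
After byte 3 (0x45): reg=0xB3
After byte 4 (0x49): reg=0xE8
After byte 5 (0x58): reg=0x19
After byte 6 (0x2E): reg=0x85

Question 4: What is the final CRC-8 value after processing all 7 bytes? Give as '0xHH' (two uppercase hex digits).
Answer: 0xF8

Derivation:
After byte 1 (0x7C): reg=0x73
After byte 2 (0xB9): reg=0x78
After byte 3 (0x45): reg=0xB3
After byte 4 (0x49): reg=0xE8
After byte 5 (0x58): reg=0x19
After byte 6 (0x2E): reg=0x85
After byte 7 (0xCC): reg=0xF8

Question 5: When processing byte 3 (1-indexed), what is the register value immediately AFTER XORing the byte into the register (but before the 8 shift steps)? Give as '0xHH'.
Register before byte 3: 0x78
Byte 3: 0x45
0x78 XOR 0x45 = 0x3D

Answer: 0x3D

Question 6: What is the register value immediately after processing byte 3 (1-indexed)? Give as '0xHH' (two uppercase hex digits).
After byte 1 (0x7C): reg=0x73
After byte 2 (0xB9): reg=0x78
After byte 3 (0x45): reg=0xB3

Answer: 0xB3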